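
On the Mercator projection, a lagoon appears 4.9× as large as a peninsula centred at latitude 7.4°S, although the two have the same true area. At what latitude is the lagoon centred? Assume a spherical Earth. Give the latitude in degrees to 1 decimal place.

63.4°

On Mercator, (apparent₁)/(apparent₂) = sec²φ₁ / sec²φ₂ when true areas are equal.
cos²φ₂ / cos²φ₁ = 4.9  ⇒  cos φ₁ = cos 7.4° / √4.9 = 0.9917/2.214 = 0.4480.
φ₁ = arccos(0.4480) ≈ 63.4°.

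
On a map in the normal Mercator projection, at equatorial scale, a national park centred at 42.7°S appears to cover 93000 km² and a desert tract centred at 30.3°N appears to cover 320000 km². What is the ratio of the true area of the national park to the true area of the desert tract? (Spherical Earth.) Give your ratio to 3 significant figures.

Since Mercator area scale is 1/cos²φ, the true area equals the apparent area multiplied by cos²φ.
True area of national park: 93000 × cos²(42.7°) = 93000 × 0.5401 = 50230 km².
True area of desert tract: 320000 × cos²(30.3°) = 320000 × 0.7455 = 238500 km².
Ratio = 50230 / 238500 ≈ 0.211.

0.211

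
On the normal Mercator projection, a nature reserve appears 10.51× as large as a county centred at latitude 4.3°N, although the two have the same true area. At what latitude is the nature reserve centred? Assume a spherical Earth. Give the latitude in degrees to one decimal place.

On Mercator, (apparent₁)/(apparent₂) = sec²φ₁ / sec²φ₂ when true areas are equal.
cos²φ₂ / cos²φ₁ = 10.51  ⇒  cos φ₁ = cos 4.3° / √10.51 = 0.9972/3.242 = 0.3076.
φ₁ = arccos(0.3076) ≈ 72.1°.

72.1°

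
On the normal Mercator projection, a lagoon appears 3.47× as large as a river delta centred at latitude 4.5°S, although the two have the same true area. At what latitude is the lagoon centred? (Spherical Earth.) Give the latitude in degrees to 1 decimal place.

On Mercator, (apparent₁)/(apparent₂) = sec²φ₁ / sec²φ₂ when true areas are equal.
cos²φ₂ / cos²φ₁ = 3.47  ⇒  cos φ₁ = cos 4.5° / √3.47 = 0.9969/1.863 = 0.5352.
φ₁ = arccos(0.5352) ≈ 57.6°.

57.6°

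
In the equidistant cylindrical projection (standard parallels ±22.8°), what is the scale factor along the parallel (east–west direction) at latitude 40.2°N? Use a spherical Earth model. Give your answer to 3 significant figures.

The equidistant cylindrical projection with φ₀ = 22.8° has h = 1 (meridians true) and k = cos φ₀ / cos φ along parallels.
k = cos 22.8° / cos 40.2° = 0.9219/0.7638 = 1.207.

1.21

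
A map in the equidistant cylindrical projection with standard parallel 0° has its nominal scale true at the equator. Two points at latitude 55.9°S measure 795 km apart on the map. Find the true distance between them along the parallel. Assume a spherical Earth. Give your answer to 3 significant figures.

Plate carrée maps x = Rλ, y = Rφ. The meridian scale is h = 1 and the parallel scale is k = 1/cos φ = sec φ.
Along the parallel at 55.9°, map distances are exaggerated by k = sec 55.9° = 1.784.
True distance = 795 / 1.784 = 795 × cos 55.9° ≈ 446 km.

446 km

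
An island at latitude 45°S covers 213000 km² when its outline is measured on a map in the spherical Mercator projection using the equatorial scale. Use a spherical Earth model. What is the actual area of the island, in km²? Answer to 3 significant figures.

107000 km²

Mercator is conformal, so the point scale is isotropic: h = k = sec φ = 1/cos φ.
Areal scale = k² = sec²φ = 1/cos²(45°) = 1/0.7071² = 2.000.
True area = apparent / (areal scale) = 213000 / 2.000 ≈ 107000 km².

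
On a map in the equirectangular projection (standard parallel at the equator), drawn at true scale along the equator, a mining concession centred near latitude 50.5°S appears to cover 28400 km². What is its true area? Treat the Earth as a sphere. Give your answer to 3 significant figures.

For the equirectangular projection with φ₀ = 0 (plate carrée), h = 1 along meridians and k = sec φ along parallels.
Areal scale = h·k = 1 × sec φ; at 50.5°, h = 1.000, k = 1.572, so h·k = 1.572.
True area = apparent / (areal scale) = 28400 / 1.572 ≈ 18100 km².

18100 km²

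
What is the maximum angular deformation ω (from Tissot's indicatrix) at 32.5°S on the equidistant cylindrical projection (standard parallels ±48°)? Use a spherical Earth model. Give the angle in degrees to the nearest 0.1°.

The equidistant cylindrical projection with φ₀ = 48° has h = 1 (meridians true) and k = cos φ₀ / cos φ along parallels.
At 32.5°: h = 1.000, k = 0.7934; principal scales a = 1.000, b = 0.7934.
sin(ω/2) = (a − b)/(a + b) = 0.2066/1.793 = 0.1152, so ω = 2 arcsin(0.1152) ≈ 13.2°.

13.2°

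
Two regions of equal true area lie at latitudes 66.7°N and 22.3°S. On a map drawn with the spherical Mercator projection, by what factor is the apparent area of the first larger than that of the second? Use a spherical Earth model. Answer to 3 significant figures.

5.47

Mercator areal scale is sec²φ.
At 66.7°: sec²(66.7°) = 1/0.3955² = 6.392.
At 22.3°: sec²(22.3°) = 1/0.9252² = 1.168.
Ratio = 6.392/1.168 = cos²(22.3°)/cos²(66.7°) ≈ 5.47.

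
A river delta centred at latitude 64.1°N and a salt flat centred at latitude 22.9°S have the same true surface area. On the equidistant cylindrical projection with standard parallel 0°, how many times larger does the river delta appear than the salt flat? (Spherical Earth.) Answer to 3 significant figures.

In the plate carrée (x = Rλ, y = Rφ), meridians are true-scale (h = 1) and parallels are stretched by k = sec φ.
Areal scale at 64.1°: h·k = 1.000 × 2.289 = 2.289.
Areal scale at 22.9°: h·k = 1.000 × 1.086 = 1.086.
Ratio = 2.289/1.086 ≈ 2.11.

2.11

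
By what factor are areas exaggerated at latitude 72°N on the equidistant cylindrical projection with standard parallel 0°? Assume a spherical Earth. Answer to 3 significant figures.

In the plate carrée (x = Rλ, y = Rφ), meridians are true-scale (h = 1) and parallels are stretched by k = sec φ.
Areal scale = h·k = 1 × sec φ; at 72°, h = 1.000, k = 3.236, so h·k = 3.236.

3.24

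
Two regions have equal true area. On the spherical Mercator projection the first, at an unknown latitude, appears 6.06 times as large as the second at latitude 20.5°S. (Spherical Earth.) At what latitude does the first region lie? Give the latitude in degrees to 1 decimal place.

67.6°

On Mercator, (apparent₁)/(apparent₂) = sec²φ₁ / sec²φ₂ when true areas are equal.
cos²φ₂ / cos²φ₁ = 6.06  ⇒  cos φ₁ = cos 20.5° / √6.06 = 0.9367/2.462 = 0.3805.
φ₁ = arccos(0.3805) ≈ 67.6°.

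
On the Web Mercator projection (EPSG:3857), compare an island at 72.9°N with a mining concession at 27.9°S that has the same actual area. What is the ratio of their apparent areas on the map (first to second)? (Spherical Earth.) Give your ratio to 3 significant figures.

9.03

On Mercator, area is exaggerated by sec²φ = 1/cos²φ.
At 72.9°: sec²(72.9°) = 1/0.2940² = 11.57.
At 27.9°: sec²(27.9°) = 1/0.8838² = 1.280.
Ratio = 11.57/1.280 = cos²(27.9°)/cos²(72.9°) ≈ 9.03.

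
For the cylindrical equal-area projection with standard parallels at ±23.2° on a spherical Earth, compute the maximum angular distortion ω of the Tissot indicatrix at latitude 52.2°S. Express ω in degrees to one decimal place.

Cylindrical equal-area (φ₀ = 23.2°): h = cos φ / cos 23.2° along meridians, k = cos 23.2° / cos φ along parallels; h·k = 1.
At 52.2°: h = 0.6668, k = 1.500; principal scales a = 1.500, b = 0.6668.
sin(ω/2) = (a − b)/(a + b) = 0.8328/2.166 = 0.3844, so ω = 2 arcsin(0.3844) ≈ 45.2°.

45.2°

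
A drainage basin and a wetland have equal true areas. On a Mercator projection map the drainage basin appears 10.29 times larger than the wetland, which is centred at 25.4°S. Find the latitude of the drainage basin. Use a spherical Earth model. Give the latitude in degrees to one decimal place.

Mercator areal scale is sec²φ, so apparent-area ratio = sec²φ₁ / sec²φ₂ = cos²φ₂ / cos²φ₁.
cos²φ₂ / cos²φ₁ = 10.29  ⇒  cos φ₁ = cos 25.4° / √10.29 = 0.9033/3.208 = 0.2816.
φ₁ = arccos(0.2816) ≈ 73.6°.

73.6°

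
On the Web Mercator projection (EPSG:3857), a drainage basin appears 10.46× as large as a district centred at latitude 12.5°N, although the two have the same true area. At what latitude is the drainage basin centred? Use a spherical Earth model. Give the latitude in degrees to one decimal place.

72.4°

Mercator areal scale is sec²φ, so apparent-area ratio = sec²φ₁ / sec²φ₂ = cos²φ₂ / cos²φ₁.
cos²φ₂ / cos²φ₁ = 10.46  ⇒  cos φ₁ = cos 12.5° / √10.46 = 0.9763/3.234 = 0.3019.
φ₁ = arccos(0.3019) ≈ 72.4°.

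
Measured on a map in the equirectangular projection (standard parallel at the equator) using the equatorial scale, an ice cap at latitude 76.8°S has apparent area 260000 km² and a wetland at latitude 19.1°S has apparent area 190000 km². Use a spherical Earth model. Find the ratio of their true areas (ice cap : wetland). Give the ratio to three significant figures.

0.331

Plate carrée has h = 1 and k = sec φ, giving areal scale sec φ; true area = (apparent area) · cos φ.
True area of ice cap: 260000 × cos(76.8°) = 260000 × 0.2284 = 59370 km².
True area of wetland: 190000 × cos(19.1°) = 190000 × 0.9449 = 179500 km².
Ratio = 59370 / 179500 ≈ 0.331.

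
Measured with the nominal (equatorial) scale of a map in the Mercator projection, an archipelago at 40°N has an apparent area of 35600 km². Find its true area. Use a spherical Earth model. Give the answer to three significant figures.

20900 km²

For Mercator, h = k = sec φ (a conformal cylindrical projection has a single point scale, 1/cos φ).
Areal scale = k² = sec²φ = 1/cos²(40°) = 1/0.7660² = 1.704.
True area = apparent / (areal scale) = 35600 / 1.704 ≈ 20900 km².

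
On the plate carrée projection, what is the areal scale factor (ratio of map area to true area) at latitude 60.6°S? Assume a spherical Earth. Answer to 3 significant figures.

Plate carrée maps x = Rλ, y = Rφ. The meridian scale is h = 1 and the parallel scale is k = 1/cos φ = sec φ.
Areal scale = h·k = 1 × sec φ; at 60.6°, h = 1.000, k = 2.037, so h·k = 2.037.

2.04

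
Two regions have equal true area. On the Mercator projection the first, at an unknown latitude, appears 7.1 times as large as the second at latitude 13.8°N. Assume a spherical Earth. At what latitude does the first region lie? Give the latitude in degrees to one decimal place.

68.6°

For equal true areas on Mercator, apparent areas scale as sec²φ, so the ratio is cos²φ₂ / cos²φ₁.
cos²φ₂ / cos²φ₁ = 7.1  ⇒  cos φ₁ = cos 13.8° / √7.1 = 0.9711/2.665 = 0.3645.
φ₁ = arccos(0.3645) ≈ 68.6°.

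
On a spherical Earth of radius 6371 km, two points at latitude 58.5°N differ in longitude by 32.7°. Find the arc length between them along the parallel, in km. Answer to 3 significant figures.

Arc length along a parallel = R cos φ · Δλ (with Δλ in radians).
= 6371 × cos 58.5° × (32.7° × π/180) = 6371 × 0.5225 × 0.5707 ≈ 1900 km.

1900 km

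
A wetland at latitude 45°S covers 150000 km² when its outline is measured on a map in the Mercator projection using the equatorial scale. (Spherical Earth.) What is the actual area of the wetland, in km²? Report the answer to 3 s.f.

75000 km²

The Mercator projection is conformal; its linear scale factor is the same in every direction and equals sec φ = 1/cos φ.
Areal scale = k² = sec²φ = 1/cos²(45°) = 1/0.7071² = 2.000.
True area = apparent / (areal scale) = 150000 / 2.000 ≈ 75000 km².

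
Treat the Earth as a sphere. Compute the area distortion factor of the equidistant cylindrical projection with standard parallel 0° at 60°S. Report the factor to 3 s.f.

2.00

For the equirectangular projection with φ₀ = 0 (plate carrée), h = 1 along meridians and k = sec φ along parallels.
Areal scale = h·k = 1 × sec φ; at 60°, h = 1.000, k = 2.000, so h·k = 2.000.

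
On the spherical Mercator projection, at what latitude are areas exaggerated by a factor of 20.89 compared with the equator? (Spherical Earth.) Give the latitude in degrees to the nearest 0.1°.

77.4°

Mercator areal scale is sec²φ.
sec²φ = 20.89  ⇒  cos²φ = 0.04787  ⇒  cos φ = 0.2188.
φ = arccos(0.2188) ≈ 77.4°.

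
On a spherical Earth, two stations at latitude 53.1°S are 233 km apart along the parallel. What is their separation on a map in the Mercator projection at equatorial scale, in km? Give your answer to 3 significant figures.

Mercator is conformal, so the point scale is isotropic: h = k = sec φ = 1/cos φ.
Along the parallel, k = sec 53.1° = 1/0.6004 = 1.666.
Map distance = 233 × 1.666 ≈ 388 km.

388 km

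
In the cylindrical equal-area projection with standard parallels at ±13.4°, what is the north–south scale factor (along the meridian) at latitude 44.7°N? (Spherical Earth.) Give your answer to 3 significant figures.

0.731

Cylindrical equal-area (φ₀ = 13.4°): h = cos φ / cos 13.4° along meridians, k = cos 13.4° / cos φ along parallels; h·k = 1.
h = cos 44.7° / cos 13.4° = 0.7108/0.9728 = 0.7307.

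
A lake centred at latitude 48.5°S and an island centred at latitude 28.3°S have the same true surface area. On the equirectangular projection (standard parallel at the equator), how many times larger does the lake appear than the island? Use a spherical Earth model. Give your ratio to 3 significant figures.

1.33

Plate carrée maps x = Rλ, y = Rφ. The meridian scale is h = 1 and the parallel scale is k = 1/cos φ = sec φ.
Areal scale at 48.5°: h·k = 1.000 × 1.509 = 1.509.
Areal scale at 28.3°: h·k = 1.000 × 1.136 = 1.136.
Ratio = 1.509/1.136 ≈ 1.33.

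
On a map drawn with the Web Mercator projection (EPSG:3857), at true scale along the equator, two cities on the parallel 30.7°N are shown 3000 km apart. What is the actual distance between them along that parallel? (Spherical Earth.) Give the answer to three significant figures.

2580 km

Mercator is conformal, so the point scale is isotropic: h = k = sec φ = 1/cos φ.
Along the parallel at 30.7°, map distances are exaggerated by k = sec 30.7° = 1.163.
True distance = 3000 / 1.163 = 3000 × cos 30.7° ≈ 2580 km.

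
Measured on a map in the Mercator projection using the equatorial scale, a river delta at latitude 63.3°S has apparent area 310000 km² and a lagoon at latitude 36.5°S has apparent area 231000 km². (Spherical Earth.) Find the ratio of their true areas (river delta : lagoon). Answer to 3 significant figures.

0.419

Since Mercator area scale is 1/cos²φ, the true area equals the apparent area multiplied by cos²φ.
True area of river delta: 310000 × cos²(63.3°) = 310000 × 0.2019 = 62590 km².
True area of lagoon: 231000 × cos²(36.5°) = 231000 × 0.6462 = 149300 km².
Ratio = 62590 / 149300 ≈ 0.419.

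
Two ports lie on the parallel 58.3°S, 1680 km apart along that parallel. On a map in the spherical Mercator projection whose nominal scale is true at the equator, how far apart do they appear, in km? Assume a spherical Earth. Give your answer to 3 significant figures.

3200 km

For Mercator, h = k = sec φ (a conformal cylindrical projection has a single point scale, 1/cos φ).
Along the parallel, k = sec 58.3° = 1/0.5255 = 1.903.
Map distance = 1680 × 1.903 ≈ 3200 km.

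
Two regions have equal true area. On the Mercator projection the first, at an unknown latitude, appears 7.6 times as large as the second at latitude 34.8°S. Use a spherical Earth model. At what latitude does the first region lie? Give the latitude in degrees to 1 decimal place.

72.7°

Mercator areal scale is sec²φ, so apparent-area ratio = sec²φ₁ / sec²φ₂ = cos²φ₂ / cos²φ₁.
cos²φ₂ / cos²φ₁ = 7.6  ⇒  cos φ₁ = cos 34.8° / √7.6 = 0.8211/2.757 = 0.2979.
φ₁ = arccos(0.2979) ≈ 72.7°.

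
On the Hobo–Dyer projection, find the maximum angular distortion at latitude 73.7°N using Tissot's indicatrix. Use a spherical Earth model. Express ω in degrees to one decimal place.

102.1°

Hobo–Dyer is a cylindrical equal-area projection with standard parallels at ±37.5°. For cylindrical equal-area with standard parallel φ₀, h = cos φ / cos φ₀ and k = cos φ₀ / cos φ, so h·k = 1.
At 73.7°: h = 0.3538, k = 2.827; principal scales a = 2.827, b = 0.3538.
sin(ω/2) = (a − b)/(a + b) = 2.473/3.180 = 0.7775, so ω = 2 arcsin(0.7775) ≈ 102.1°.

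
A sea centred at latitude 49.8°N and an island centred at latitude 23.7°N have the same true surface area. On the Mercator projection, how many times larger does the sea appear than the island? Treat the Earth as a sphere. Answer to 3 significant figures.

Mercator areal scale is sec²φ.
At 49.8°: sec²(49.8°) = 1/0.6455² = 2.400.
At 23.7°: sec²(23.7°) = 1/0.9157² = 1.193.
Ratio = 2.400/1.193 = cos²(23.7°)/cos²(49.8°) ≈ 2.01.

2.01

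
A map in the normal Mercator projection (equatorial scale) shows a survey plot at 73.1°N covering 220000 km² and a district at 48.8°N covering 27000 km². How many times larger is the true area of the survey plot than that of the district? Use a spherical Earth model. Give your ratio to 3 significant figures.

1.59

Since Mercator area scale is 1/cos²φ, the true area equals the apparent area multiplied by cos²φ.
True area of survey plot: 220000 × cos²(73.1°) = 220000 × 0.08451 = 18590 km².
True area of district: 27000 × cos²(48.8°) = 27000 × 0.4339 = 11710 km².
Ratio = 18590 / 11710 ≈ 1.59.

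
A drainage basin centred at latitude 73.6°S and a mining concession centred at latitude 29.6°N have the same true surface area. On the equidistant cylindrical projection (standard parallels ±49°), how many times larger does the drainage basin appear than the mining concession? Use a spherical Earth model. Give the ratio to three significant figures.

With standard parallel φ₀ = 49°, the equirectangular projection gives x = Rλ cos φ₀, y = Rφ, so h = 1 and k = cos 49° / cos φ.
Areal scale at 73.6°: h·k = 1.000 × 2.324 = 2.324.
Areal scale at 29.6°: h·k = 1.000 × 0.7545 = 0.7545.
Ratio = 2.324/0.7545 ≈ 3.08.

3.08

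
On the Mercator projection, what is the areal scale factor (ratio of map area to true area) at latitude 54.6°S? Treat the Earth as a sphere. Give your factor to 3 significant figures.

2.98

The Mercator projection is conformal; its linear scale factor is the same in every direction and equals sec φ = 1/cos φ.
Areal scale = k² = sec²φ = 1/cos²(54.6°) = 1/0.5793² = 2.980.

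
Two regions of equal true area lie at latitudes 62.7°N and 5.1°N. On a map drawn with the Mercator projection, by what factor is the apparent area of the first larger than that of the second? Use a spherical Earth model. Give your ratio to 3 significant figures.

4.72

On Mercator, area is exaggerated by sec²φ = 1/cos²φ.
At 62.7°: sec²(62.7°) = 1/0.4586² = 4.754.
At 5.1°: sec²(5.1°) = 1/0.9960² = 1.008.
Ratio = 4.754/1.008 = cos²(5.1°)/cos²(62.7°) ≈ 4.72.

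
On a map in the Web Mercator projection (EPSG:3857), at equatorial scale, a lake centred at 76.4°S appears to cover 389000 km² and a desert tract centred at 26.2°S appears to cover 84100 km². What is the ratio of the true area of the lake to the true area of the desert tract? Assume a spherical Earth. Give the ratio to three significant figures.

Since Mercator area scale is 1/cos²φ, the true area equals the apparent area multiplied by cos²φ.
True area of lake: 389000 × cos²(76.4°) = 389000 × 0.05529 = 21510 km².
True area of desert tract: 84100 × cos²(26.2°) = 84100 × 0.8051 = 67710 km².
Ratio = 21510 / 67710 ≈ 0.318.

0.318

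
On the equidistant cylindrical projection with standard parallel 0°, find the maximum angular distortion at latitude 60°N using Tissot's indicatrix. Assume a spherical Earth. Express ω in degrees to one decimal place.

Plate carrée maps x = Rλ, y = Rφ. The meridian scale is h = 1 and the parallel scale is k = 1/cos φ = sec φ.
At 60°: h = 1.000, k = 2.000; principal scales a = 2.000, b = 1.000.
sin(ω/2) = (a − b)/(a + b) = 1.0000/3.000 = 0.3333, so ω = 2 arcsin(0.3333) ≈ 38.9°.

38.9°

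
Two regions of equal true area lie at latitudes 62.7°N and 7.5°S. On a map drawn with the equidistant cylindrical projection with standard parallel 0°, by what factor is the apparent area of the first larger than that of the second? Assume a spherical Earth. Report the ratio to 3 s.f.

2.16

For the equirectangular projection with φ₀ = 0 (plate carrée), h = 1 along meridians and k = sec φ along parallels.
Areal scale at 62.7°: h·k = 1.000 × 2.180 = 2.180.
Areal scale at 7.5°: h·k = 1.000 × 1.009 = 1.009.
Ratio = 2.180/1.009 ≈ 2.16.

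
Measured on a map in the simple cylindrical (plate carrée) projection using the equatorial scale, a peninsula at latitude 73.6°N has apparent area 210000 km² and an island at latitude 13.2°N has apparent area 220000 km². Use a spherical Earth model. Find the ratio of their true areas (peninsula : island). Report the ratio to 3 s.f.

On the plate carrée, areal scale = h·k = 1 × sec φ, so true area = apparent × cos φ.
True area of peninsula: 210000 × cos(73.6°) = 210000 × 0.2823 = 59290 km².
True area of island: 220000 × cos(13.2°) = 220000 × 0.9736 = 214200 km².
Ratio = 59290 / 214200 ≈ 0.277.

0.277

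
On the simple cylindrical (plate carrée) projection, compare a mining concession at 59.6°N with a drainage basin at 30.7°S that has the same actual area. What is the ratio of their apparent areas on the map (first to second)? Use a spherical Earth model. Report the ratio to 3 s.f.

1.70

For the equirectangular projection with φ₀ = 0 (plate carrée), h = 1 along meridians and k = sec φ along parallels.
Areal scale at 59.6°: h·k = 1.000 × 1.976 = 1.976.
Areal scale at 30.7°: h·k = 1.000 × 1.163 = 1.163.
Ratio = 1.976/1.163 ≈ 1.70.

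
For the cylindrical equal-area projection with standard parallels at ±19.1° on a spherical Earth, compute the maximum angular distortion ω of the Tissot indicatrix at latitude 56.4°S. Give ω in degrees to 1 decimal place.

For cylindrical equal-area with standard parallel φ₀, h = cos φ / cos φ₀ and k = cos φ₀ / cos φ, so h·k = 1.
At 56.4°: h = 0.5856, k = 1.708; principal scales a = 1.708, b = 0.5856.
sin(ω/2) = (a − b)/(a + b) = 1.122/2.293 = 0.4892, so ω = 2 arcsin(0.4892) ≈ 58.6°.

58.6°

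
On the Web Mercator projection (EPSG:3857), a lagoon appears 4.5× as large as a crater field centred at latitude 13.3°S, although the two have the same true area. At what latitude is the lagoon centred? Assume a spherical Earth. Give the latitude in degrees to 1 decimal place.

For equal true areas on Mercator, apparent areas scale as sec²φ, so the ratio is cos²φ₂ / cos²φ₁.
cos²φ₂ / cos²φ₁ = 4.5  ⇒  cos φ₁ = cos 13.3° / √4.5 = 0.9732/2.121 = 0.4588.
φ₁ = arccos(0.4588) ≈ 62.7°.

62.7°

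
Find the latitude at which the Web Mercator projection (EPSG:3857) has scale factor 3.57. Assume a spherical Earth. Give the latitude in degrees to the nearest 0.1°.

73.7°

Mercator scale is k = sec φ = 1/cos φ.
1/cos φ = 3.57  ⇒  cos φ = 0.2801  ⇒  φ = arccos(0.2801) ≈ 73.7°.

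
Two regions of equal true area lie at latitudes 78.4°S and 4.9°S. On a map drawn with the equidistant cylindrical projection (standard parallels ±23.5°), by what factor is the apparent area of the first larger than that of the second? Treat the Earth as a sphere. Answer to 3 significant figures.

4.96

With standard parallel φ₀ = 23.5°, the equirectangular projection gives x = Rλ cos φ₀, y = Rφ, so h = 1 and k = cos 23.5° / cos φ.
Areal scale at 78.4°: h·k = 1.000 × 4.561 = 4.561.
Areal scale at 4.9°: h·k = 1.000 × 0.9204 = 0.9204.
Ratio = 4.561/0.9204 ≈ 4.96.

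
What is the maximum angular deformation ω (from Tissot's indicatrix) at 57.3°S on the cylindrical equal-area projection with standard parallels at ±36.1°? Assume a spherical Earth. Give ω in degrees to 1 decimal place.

A cylindrical equal-area projection with standard parallel φ₀ has meridian scale h = cos φ / cos φ₀ and parallel scale k = cos φ₀ / cos φ (so areas are preserved, h·k = 1).
At 57.3°: h = 0.6686, k = 1.496; principal scales a = 1.496, b = 0.6686.
sin(ω/2) = (a − b)/(a + b) = 0.8270/2.164 = 0.3821, so ω = 2 arcsin(0.3821) ≈ 44.9°.

44.9°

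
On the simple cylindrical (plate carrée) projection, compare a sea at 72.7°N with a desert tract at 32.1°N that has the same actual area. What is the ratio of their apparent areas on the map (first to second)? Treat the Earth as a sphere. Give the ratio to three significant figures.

2.85

Plate carrée maps x = Rλ, y = Rφ. The meridian scale is h = 1 and the parallel scale is k = 1/cos φ = sec φ.
Areal scale at 72.7°: h·k = 1.000 × 3.363 = 3.363.
Areal scale at 32.1°: h·k = 1.000 × 1.180 = 1.180.
Ratio = 3.363/1.180 ≈ 2.85.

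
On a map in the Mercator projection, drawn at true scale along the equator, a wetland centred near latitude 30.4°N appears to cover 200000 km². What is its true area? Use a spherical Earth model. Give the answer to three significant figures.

149000 km²

Mercator is conformal, so the point scale is isotropic: h = k = sec φ = 1/cos φ.
Areal scale = k² = sec²φ = 1/cos²(30.4°) = 1/0.8625² = 1.344.
True area = apparent / (areal scale) = 200000 / 1.344 ≈ 149000 km².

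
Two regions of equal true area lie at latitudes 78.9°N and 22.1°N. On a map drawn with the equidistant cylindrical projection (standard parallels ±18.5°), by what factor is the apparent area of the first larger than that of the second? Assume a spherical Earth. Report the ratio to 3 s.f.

With standard parallel φ₀ = 18.5°, the equirectangular projection gives x = Rλ cos φ₀, y = Rφ, so h = 1 and k = cos 18.5° / cos φ.
Areal scale at 78.9°: h·k = 1.000 × 4.926 = 4.926.
Areal scale at 22.1°: h·k = 1.000 × 1.024 = 1.024.
Ratio = 4.926/1.024 ≈ 4.81.

4.81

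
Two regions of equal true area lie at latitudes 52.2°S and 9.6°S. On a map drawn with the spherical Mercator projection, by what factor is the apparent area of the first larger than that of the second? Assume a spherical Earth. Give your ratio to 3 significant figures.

2.59

On Mercator, area is exaggerated by sec²φ = 1/cos²φ.
At 52.2°: sec²(52.2°) = 1/0.6129² = 2.662.
At 9.6°: sec²(9.6°) = 1/0.9860² = 1.029.
Ratio = 2.662/1.029 = cos²(9.6°)/cos²(52.2°) ≈ 2.59.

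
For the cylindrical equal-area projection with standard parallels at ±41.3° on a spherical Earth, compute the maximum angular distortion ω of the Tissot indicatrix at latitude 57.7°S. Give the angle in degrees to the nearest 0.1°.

38.3°

A cylindrical equal-area projection with standard parallel φ₀ has meridian scale h = cos φ / cos φ₀ and parallel scale k = cos φ₀ / cos φ (so areas are preserved, h·k = 1).
At 57.7°: h = 0.7113, k = 1.406; principal scales a = 1.406, b = 0.7113.
sin(ω/2) = (a − b)/(a + b) = 0.6947/2.117 = 0.3281, so ω = 2 arcsin(0.3281) ≈ 38.3°.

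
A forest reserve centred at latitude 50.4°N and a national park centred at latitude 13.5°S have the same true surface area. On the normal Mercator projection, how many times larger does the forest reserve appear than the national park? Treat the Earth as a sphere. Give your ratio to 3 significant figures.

On Mercator, area is exaggerated by sec²φ = 1/cos²φ.
At 50.4°: sec²(50.4°) = 1/0.6374² = 2.461.
At 13.5°: sec²(13.5°) = 1/0.9724² = 1.058.
Ratio = 2.461/1.058 = cos²(13.5°)/cos²(50.4°) ≈ 2.33.

2.33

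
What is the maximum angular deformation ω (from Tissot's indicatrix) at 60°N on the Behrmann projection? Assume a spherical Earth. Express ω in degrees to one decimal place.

Behrmann is a cylindrical equal-area projection with standard parallels at ±30°. Cylindrical equal-area (φ₀ = 30°): h = cos φ / cos 30° along meridians, k = cos 30° / cos φ along parallels; h·k = 1.
At 60°: h = 0.5774, k = 1.732; principal scales a = 1.732, b = 0.5774.
sin(ω/2) = (a − b)/(a + b) = 1.155/2.309 = 0.5000, so ω = 2 arcsin(0.5000) ≈ 60.0°.

60.0°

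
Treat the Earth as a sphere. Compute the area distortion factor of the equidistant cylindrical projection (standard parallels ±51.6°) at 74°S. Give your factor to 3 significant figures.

In the equirectangular projection with standard parallel φ₀ = 51.6° (x = Rλ cos φ₀, y = Rφ), meridians are true-scale (h = 1) and the parallel scale is k = cos φ₀ / cos φ.
Areal scale = h·k = 1 × cos φ₀ / cos φ; at 74°, h = 1.000, k = 2.253, so h·k = 2.253.

2.25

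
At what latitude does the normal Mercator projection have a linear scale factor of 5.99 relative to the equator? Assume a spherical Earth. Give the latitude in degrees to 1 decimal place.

80.4°

Mercator scale is k = sec φ = 1/cos φ.
1/cos φ = 5.99  ⇒  cos φ = 0.1669  ⇒  φ = arccos(0.1669) ≈ 80.4°.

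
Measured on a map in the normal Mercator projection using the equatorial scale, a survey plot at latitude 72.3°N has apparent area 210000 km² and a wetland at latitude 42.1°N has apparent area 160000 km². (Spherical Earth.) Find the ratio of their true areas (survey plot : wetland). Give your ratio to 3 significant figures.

0.220

Since Mercator area scale is 1/cos²φ, the true area equals the apparent area multiplied by cos²φ.
True area of survey plot: 210000 × cos²(72.3°) = 210000 × 0.09244 = 19410 km².
True area of wetland: 160000 × cos²(42.1°) = 160000 × 0.5505 = 88080 km².
Ratio = 19410 / 88080 ≈ 0.220.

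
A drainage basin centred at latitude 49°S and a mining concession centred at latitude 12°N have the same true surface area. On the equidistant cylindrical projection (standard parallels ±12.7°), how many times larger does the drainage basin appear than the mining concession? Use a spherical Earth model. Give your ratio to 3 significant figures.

The equidistant cylindrical projection with φ₀ = 12.7° has h = 1 (meridians true) and k = cos φ₀ / cos φ along parallels.
Areal scale at 49°: h·k = 1.000 × 1.487 = 1.487.
Areal scale at 12°: h·k = 1.000 × 0.9973 = 0.9973.
Ratio = 1.487/0.9973 ≈ 1.49.

1.49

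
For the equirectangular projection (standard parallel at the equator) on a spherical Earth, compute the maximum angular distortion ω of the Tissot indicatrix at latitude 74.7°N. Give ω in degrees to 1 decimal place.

71.2°

Plate carrée maps x = Rλ, y = Rφ. The meridian scale is h = 1 and the parallel scale is k = 1/cos φ = sec φ.
At 74.7°: h = 1.000, k = 3.790; principal scales a = 3.790, b = 1.000.
sin(ω/2) = (a − b)/(a + b) = 2.790/4.790 = 0.5824, so ω = 2 arcsin(0.5824) ≈ 71.2°.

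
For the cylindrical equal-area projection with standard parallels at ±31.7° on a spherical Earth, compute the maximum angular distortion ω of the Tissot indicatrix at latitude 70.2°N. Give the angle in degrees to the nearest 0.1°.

93.2°

Cylindrical equal-area (φ₀ = 31.7°): h = cos φ / cos 31.7° along meridians, k = cos 31.7° / cos φ along parallels; h·k = 1.
At 70.2°: h = 0.3981, k = 2.512; principal scales a = 2.512, b = 0.3981.
sin(ω/2) = (a − b)/(a + b) = 2.114/2.910 = 0.7264, so ω = 2 arcsin(0.7264) ≈ 93.2°.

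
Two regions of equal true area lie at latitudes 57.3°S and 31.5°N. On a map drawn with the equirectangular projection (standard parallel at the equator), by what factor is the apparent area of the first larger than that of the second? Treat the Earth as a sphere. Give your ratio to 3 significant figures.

1.58

In the plate carrée (x = Rλ, y = Rφ), meridians are true-scale (h = 1) and parallels are stretched by k = sec φ.
Areal scale at 57.3°: h·k = 1.000 × 1.851 = 1.851.
Areal scale at 31.5°: h·k = 1.000 × 1.173 = 1.173.
Ratio = 1.851/1.173 ≈ 1.58.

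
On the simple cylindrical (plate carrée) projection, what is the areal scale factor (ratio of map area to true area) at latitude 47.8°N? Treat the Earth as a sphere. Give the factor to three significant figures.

Plate carrée maps x = Rλ, y = Rφ. The meridian scale is h = 1 and the parallel scale is k = 1/cos φ = sec φ.
Areal scale = h·k = 1 × sec φ; at 47.8°, h = 1.000, k = 1.489, so h·k = 1.489.

1.49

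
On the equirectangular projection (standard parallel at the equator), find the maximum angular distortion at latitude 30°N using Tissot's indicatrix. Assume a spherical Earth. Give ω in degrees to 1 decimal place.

8.2°

Plate carrée maps x = Rλ, y = Rφ. The meridian scale is h = 1 and the parallel scale is k = 1/cos φ = sec φ.
At 30°: h = 1.000, k = 1.155; principal scales a = 1.155, b = 1.000.
sin(ω/2) = (a − b)/(a + b) = 0.1547/2.155 = 0.07180, so ω = 2 arcsin(0.07180) ≈ 8.2°.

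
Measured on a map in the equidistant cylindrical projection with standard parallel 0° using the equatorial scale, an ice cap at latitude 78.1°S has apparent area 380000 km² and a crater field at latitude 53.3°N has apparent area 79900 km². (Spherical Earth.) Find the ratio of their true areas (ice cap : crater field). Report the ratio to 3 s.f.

1.64

Plate carrée has h = 1 and k = sec φ, giving areal scale sec φ; true area = (apparent area) · cos φ.
True area of ice cap: 380000 × cos(78.1°) = 380000 × 0.2062 = 78360 km².
True area of crater field: 79900 × cos(53.3°) = 79900 × 0.5976 = 47750 km².
Ratio = 78360 / 47750 ≈ 1.64.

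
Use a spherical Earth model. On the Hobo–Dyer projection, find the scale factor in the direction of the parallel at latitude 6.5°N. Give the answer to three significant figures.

Hobo–Dyer is a cylindrical equal-area projection with standard parallels at ±37.5°. For cylindrical equal-area with standard parallel φ₀, h = cos φ / cos φ₀ and k = cos φ₀ / cos φ, so h·k = 1.
k = cos 37.5° / cos 6.5° = 0.7934/0.9936 = 0.7985.

0.798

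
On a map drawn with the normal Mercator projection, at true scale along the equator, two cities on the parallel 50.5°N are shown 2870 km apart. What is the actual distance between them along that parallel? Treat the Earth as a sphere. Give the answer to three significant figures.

1830 km

For Mercator, h = k = sec φ (a conformal cylindrical projection has a single point scale, 1/cos φ).
Along the parallel at 50.5°, map distances are exaggerated by k = sec 50.5° = 1.572.
True distance = 2870 / 1.572 = 2870 × cos 50.5° ≈ 1830 km.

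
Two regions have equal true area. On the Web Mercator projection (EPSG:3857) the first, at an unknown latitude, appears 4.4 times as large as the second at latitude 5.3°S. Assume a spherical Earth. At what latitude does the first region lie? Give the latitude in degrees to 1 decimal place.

61.7°

For equal true areas on Mercator, apparent areas scale as sec²φ, so the ratio is cos²φ₂ / cos²φ₁.
cos²φ₂ / cos²φ₁ = 4.4  ⇒  cos φ₁ = cos 5.3° / √4.4 = 0.9957/2.098 = 0.4747.
φ₁ = arccos(0.4747) ≈ 61.7°.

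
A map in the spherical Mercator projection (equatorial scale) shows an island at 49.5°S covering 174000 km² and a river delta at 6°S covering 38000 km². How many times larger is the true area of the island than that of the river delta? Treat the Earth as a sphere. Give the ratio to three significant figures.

1.95

Mercator's areal exaggeration is sec²φ; hence true area = (apparent area) · cos²φ.
True area of island: 174000 × cos²(49.5°) = 174000 × 0.4218 = 73390 km².
True area of river delta: 38000 × cos²(6°) = 38000 × 0.9891 = 37580 km².
Ratio = 73390 / 37580 ≈ 1.95.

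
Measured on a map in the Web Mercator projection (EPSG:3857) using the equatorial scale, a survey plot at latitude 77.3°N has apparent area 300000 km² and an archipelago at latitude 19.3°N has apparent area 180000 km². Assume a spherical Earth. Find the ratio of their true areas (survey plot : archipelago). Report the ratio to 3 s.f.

On Mercator the areal scale is sec²φ, so true area = apparent × cos²φ.
True area of survey plot: 300000 × cos²(77.3°) = 300000 × 0.04833 = 14500 km².
True area of archipelago: 180000 × cos²(19.3°) = 180000 × 0.8908 = 160300 km².
Ratio = 14500 / 160300 ≈ 0.0904.

0.0904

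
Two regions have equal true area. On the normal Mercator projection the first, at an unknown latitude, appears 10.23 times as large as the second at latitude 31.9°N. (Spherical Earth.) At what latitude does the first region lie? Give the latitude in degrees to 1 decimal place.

Mercator areal scale is sec²φ, so apparent-area ratio = sec²φ₁ / sec²φ₂ = cos²φ₂ / cos²φ₁.
cos²φ₂ / cos²φ₁ = 10.23  ⇒  cos φ₁ = cos 31.9° / √10.23 = 0.8490/3.198 = 0.2654.
φ₁ = arccos(0.2654) ≈ 74.6°.

74.6°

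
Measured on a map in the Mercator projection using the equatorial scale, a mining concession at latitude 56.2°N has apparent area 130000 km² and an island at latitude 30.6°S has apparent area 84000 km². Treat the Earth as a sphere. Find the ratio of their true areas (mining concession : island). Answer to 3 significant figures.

0.646

On Mercator the areal scale is sec²φ, so true area = apparent × cos²φ.
True area of mining concession: 130000 × cos²(56.2°) = 130000 × 0.3095 = 40230 km².
True area of island: 84000 × cos²(30.6°) = 84000 × 0.7409 = 62230 km².
Ratio = 40230 / 62230 ≈ 0.646.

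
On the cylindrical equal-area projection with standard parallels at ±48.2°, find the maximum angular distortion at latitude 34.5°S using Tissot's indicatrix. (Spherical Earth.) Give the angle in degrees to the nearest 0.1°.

24.1°

A cylindrical equal-area projection with standard parallel φ₀ has meridian scale h = cos φ / cos φ₀ and parallel scale k = cos φ₀ / cos φ (so areas are preserved, h·k = 1).
At 34.5°: h = 1.236, k = 0.8088; principal scales a = 1.236, b = 0.8088.
sin(ω/2) = (a − b)/(a + b) = 0.4277/2.045 = 0.2091, so ω = 2 arcsin(0.2091) ≈ 24.1°.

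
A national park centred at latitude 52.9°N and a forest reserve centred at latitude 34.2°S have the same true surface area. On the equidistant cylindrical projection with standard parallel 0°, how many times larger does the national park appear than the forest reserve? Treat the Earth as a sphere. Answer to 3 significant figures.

Plate carrée maps x = Rλ, y = Rφ. The meridian scale is h = 1 and the parallel scale is k = 1/cos φ = sec φ.
Areal scale at 52.9°: h·k = 1.000 × 1.658 = 1.658.
Areal scale at 34.2°: h·k = 1.000 × 1.209 = 1.209.
Ratio = 1.658/1.209 ≈ 1.37.

1.37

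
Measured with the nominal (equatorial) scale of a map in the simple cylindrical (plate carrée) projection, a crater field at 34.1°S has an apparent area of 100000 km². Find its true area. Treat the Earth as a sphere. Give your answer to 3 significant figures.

82800 km²

Plate carrée maps x = Rλ, y = Rφ. The meridian scale is h = 1 and the parallel scale is k = 1/cos φ = sec φ.
Areal scale = h·k = 1 × sec φ; at 34.1°, h = 1.000, k = 1.208, so h·k = 1.208.
True area = apparent / (areal scale) = 100000 / 1.208 ≈ 82800 km².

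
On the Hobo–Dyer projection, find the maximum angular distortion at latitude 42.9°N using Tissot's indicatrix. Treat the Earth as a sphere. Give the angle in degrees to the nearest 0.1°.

9.1°

Hobo–Dyer is a cylindrical equal-area projection with standard parallels at ±37.5°. For cylindrical equal-area with standard parallel φ₀, h = cos φ / cos φ₀ and k = cos φ₀ / cos φ, so h·k = 1.
At 42.9°: h = 0.9234, k = 1.083; principal scales a = 1.083, b = 0.9234.
sin(ω/2) = (a − b)/(a + b) = 0.1597/2.006 = 0.07958, so ω = 2 arcsin(0.07958) ≈ 9.1°.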